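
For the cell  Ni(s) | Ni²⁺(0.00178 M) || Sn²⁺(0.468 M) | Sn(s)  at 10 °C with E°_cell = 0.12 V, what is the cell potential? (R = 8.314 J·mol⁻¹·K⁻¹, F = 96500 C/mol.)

0.188 V

Balancing electrons gives n = 2; the reaction quotient is Q = [Ni²⁺]/[Sn²⁺] = 0.00380.
E = E° − (RT/nF) ln Q = 0.12 − (8.314×283)/(2×96500) × (-5.572) = 0.120 + 0.068 = 0.188 V.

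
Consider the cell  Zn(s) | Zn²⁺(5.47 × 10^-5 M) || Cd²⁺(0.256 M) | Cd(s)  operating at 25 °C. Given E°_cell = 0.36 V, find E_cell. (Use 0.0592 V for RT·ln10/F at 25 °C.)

Balancing electrons gives n = 2; the reaction quotient is Q = [Zn²⁺]/[Cd²⁺] = 2.14 × 10^-4.
At 25 °C, E = E° − (0.0592/n) log Q = 0.36 − (0.0592/2)(-3.670) = 0.360 + 0.109 = 0.469 V.

0.469 V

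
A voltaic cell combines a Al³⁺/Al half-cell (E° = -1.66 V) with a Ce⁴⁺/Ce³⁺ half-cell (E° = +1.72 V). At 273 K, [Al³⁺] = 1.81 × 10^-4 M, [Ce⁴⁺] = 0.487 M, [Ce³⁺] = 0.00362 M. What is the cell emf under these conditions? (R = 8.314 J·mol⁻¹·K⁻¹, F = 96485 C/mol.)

3.56 V

The Ce⁴⁺/Ce³⁺ couple has the higher reduction potential and acts as the cathode, so E°_cell = +1.72 − (-1.66) = 3.38 V.
Balancing electrons gives n = 3; the reaction quotient is Q = [Al³⁺]·[Ce³⁺]^3/[Ce⁴⁺]^3 = 7.43 × 10^-11.
E = E° − (RT/nF) ln Q = 3.38 − (8.314×273)/(3×96485) × (-23.322) = 3.380 + 0.183 = 3.563 V.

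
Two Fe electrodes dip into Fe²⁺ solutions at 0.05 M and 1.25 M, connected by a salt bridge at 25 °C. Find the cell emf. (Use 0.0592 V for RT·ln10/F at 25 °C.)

0.041 V

Both half-cells are Fe²⁺/Fe, so E°_cell = 0. The concentrated side is the cathode; the cell reaction moves Fe²⁺ from high to low concentration with n = 2.
Q = [Fe²⁺]_dilute/[Fe²⁺]_conc = 0.05/1.25 = 0.0400.
E = 0 − (0.0592/2) log Q = −(0.0592/2)(-1.398) = 0.0414 V.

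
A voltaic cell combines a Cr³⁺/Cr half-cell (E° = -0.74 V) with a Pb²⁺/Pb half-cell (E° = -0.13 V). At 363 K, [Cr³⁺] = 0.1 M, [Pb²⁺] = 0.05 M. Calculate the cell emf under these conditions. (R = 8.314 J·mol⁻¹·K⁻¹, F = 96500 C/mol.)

0.587 V

The Pb²⁺/Pb couple has the higher reduction potential and acts as the cathode, so E°_cell = -0.13 − (-0.74) = 0.61 V.
Balancing electrons gives n = 6; the reaction quotient is Q = [Cr³⁺]^2/[Pb²⁺]^3 = 80.0.
E = E° − (RT/nF) ln Q = 0.61 − (8.314×363)/(6×96500) × (4.382) = 0.610 − 0.023 = 0.587 V.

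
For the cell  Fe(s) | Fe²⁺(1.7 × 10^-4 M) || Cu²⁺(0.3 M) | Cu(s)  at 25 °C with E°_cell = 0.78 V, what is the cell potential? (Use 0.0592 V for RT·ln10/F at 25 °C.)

Balancing electrons gives n = 2; the reaction quotient is Q = [Fe²⁺]/[Cu²⁺] = 5.67 × 10^-4.
At 25 °C, E = E° − (0.0592/n) log Q = 0.78 − (0.0592/2)(-3.247) = 0.780 + 0.096 = 0.876 V.

0.876 V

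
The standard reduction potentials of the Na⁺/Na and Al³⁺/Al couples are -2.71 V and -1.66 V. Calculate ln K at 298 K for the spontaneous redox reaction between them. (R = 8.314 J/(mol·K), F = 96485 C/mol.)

E°_cell = -1.66 − (-2.71) = 1.05 V, with n = 3 electrons transferred.
At equilibrium E = 0, so the Nernst equation gives ln K = nFE°/RT = (3)(96485)(1.05)/((8.314)(298)) = 122.67.

ln K = 122.7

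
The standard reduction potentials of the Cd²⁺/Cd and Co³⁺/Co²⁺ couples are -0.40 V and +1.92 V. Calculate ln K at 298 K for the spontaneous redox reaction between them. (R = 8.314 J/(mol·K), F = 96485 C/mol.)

ln K = 180.7

E°_cell = +1.92 − (-0.40) = 2.32 V, with n = 2 electrons transferred.
At equilibrium E = 0, so the Nernst equation gives ln K = nFE°/RT = (2)(96485)(2.32)/((8.314)(298)) = 180.70.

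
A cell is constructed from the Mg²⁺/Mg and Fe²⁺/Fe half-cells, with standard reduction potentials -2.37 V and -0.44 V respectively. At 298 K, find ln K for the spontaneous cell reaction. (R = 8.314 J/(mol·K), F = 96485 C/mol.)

E°_cell = -0.44 − (-2.37) = 1.93 V, with n = 2 electrons transferred.
At equilibrium E = 0, so the Nernst equation gives ln K = nFE°/RT = (2)(96485)(1.93)/((8.314)(298)) = 150.32.

ln K = 150.3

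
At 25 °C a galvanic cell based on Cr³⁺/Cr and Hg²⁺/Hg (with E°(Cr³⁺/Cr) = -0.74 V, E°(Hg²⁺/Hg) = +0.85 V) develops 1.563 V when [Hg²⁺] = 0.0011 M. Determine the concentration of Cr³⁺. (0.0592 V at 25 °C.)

8.5 × 10^-4 M

From the Nernst equation, log Q = n(E° − E)/0.0592 = 6(1.59 − 1.563)/0.0592 = 2.736, so Q = 545.
With Q = [Cr³⁺]^2/[Hg²⁺]^3 and the known concentrations, [Cr³⁺]^2 in the numerator gives [Cr³⁺] = 8.5 × 10^-4 M.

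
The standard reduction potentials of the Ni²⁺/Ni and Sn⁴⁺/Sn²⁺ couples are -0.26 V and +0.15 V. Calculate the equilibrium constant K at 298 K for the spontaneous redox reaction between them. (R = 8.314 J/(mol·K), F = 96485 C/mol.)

7.4 × 10^13

E°_cell = +0.15 − (-0.26) = 0.41 V, with n = 2 electrons transferred.
At equilibrium E = 0, so the Nernst equation gives ln K = nFE°/RT = (2)(96485)(0.41)/((8.314)(298)) = 31.93.
K = e^31.93 = 7.4 × 10^13.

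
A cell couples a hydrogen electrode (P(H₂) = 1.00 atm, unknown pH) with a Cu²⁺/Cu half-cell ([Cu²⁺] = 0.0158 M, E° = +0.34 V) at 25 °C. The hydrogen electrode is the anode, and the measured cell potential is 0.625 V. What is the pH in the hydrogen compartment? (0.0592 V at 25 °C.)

E°_cell = 0.34 V and n = 2.
log Q = n(E° − E)/0.0592 = 2×(0.34 − 0.625)/0.0592 = -9.628.
With Q = [H⁺]^2 / ([Cu²⁺]·P(H₂)), solving for [H⁺] gives log[H⁺] = -5.715, so pH = 5.71.

pH = 5.71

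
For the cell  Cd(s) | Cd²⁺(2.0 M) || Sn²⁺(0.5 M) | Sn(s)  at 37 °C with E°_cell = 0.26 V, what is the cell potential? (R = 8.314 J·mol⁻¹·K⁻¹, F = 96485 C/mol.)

Balancing electrons gives n = 2; the reaction quotient is Q = [Cd²⁺]/[Sn²⁺] = 4.00.
E = E° − (RT/nF) ln Q = 0.26 − (8.314×310)/(2×96485) × (1.386) = 0.260 − 0.019 = 0.241 V.

0.241 V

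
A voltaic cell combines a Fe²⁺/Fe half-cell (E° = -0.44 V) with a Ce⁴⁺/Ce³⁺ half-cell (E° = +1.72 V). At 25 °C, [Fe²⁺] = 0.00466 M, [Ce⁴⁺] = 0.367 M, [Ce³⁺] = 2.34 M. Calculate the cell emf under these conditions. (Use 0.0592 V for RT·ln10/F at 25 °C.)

2.18 V

The Ce⁴⁺/Ce³⁺ couple has the higher reduction potential and acts as the cathode, so E°_cell = +1.72 − (-0.44) = 2.16 V.
Balancing electrons gives n = 2; the reaction quotient is Q = [Fe²⁺]·[Ce³⁺]^2/[Ce⁴⁺]^2 = 0.189.
At 25 °C, E = E° − (0.0592/n) log Q = 2.16 − (0.0592/2)(-0.723) = 2.160 + 0.021 = 2.181 V.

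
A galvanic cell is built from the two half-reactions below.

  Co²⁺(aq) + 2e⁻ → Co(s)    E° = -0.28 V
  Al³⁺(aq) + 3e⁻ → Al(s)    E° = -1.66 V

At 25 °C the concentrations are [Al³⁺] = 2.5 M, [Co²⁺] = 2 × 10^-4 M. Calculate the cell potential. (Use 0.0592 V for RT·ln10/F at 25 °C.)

The Co²⁺/Co couple has the higher reduction potential and acts as the cathode, so E°_cell = -0.28 − (-1.66) = 1.38 V.
Balancing electrons gives n = 6; the reaction quotient is Q = [Al³⁺]^2/[Co²⁺]^3 = 7.81 × 10^11.
At 25 °C, E = E° − (0.0592/n) log Q = 1.38 − (0.0592/6)(11.893) = 1.380 − 0.117 = 1.263 V.

1.26 V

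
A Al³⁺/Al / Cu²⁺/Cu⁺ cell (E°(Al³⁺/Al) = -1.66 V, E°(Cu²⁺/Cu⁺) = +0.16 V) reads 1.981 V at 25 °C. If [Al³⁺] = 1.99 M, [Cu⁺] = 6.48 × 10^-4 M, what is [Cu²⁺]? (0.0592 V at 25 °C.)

0.43 M

From the Nernst equation, log Q = n(E° − E)/0.0592 = 3(1.82 − 1.981)/0.0592 = -8.159, so Q = 6.94 × 10^-9.
With Q = [Al³⁺]·[Cu⁺]^3/[Cu²⁺]^3 and the known concentrations, [Cu²⁺]^3 in the denominator gives [Cu²⁺] = 0.43 M.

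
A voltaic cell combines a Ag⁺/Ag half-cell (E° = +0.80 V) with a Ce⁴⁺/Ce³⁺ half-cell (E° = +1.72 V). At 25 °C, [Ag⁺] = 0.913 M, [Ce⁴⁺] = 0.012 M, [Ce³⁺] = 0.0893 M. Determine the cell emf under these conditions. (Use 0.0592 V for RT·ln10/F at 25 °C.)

0.871 V

The Ce⁴⁺/Ce³⁺ couple has the higher reduction potential and acts as the cathode, so E°_cell = +1.72 − (+0.80) = 0.92 V.
Balancing electrons gives n = 1; the reaction quotient is Q = [Ag⁺]·[Ce³⁺]/[Ce⁴⁺] = 6.79.
At 25 °C, E = E° − (0.0592/n) log Q = 0.92 − (0.0592/1)(0.832) = 0.920 − 0.049 = 0.871 V.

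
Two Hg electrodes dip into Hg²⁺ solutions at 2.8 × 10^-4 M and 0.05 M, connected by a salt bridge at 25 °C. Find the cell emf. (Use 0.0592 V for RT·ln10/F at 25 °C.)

Both half-cells are Hg²⁺/Hg, so E°_cell = 0. The concentrated side is the cathode; the cell reaction moves Hg²⁺ from high to low concentration with n = 2.
Q = [Hg²⁺]_dilute/[Hg²⁺]_conc = 2.8 × 10^-4/0.05 = 0.00560.
E = 0 − (0.0592/2) log Q = −(0.0592/2)(-2.252) = 0.0667 V.

0.067 V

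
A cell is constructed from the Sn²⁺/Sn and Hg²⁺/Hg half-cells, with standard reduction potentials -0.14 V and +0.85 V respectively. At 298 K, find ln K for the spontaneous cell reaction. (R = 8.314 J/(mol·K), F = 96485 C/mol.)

ln K = 77.1

E°_cell = +0.85 − (-0.14) = 0.99 V, with n = 2 electrons transferred.
At equilibrium E = 0, so the Nernst equation gives ln K = nFE°/RT = (2)(96485)(0.99)/((8.314)(298)) = 77.11.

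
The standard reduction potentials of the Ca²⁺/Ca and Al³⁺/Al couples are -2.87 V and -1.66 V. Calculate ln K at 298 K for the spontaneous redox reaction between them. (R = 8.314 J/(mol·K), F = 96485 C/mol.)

ln K = 282.7

E°_cell = -1.66 − (-2.87) = 1.21 V, with n = 6 electrons transferred.
At equilibrium E = 0, so the Nernst equation gives ln K = nFE°/RT = (6)(96485)(1.21)/((8.314)(298)) = 282.73.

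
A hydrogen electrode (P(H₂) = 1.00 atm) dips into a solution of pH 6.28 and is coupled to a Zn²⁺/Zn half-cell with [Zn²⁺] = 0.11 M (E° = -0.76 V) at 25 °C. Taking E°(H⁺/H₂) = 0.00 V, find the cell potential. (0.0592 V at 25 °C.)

The hydrogen couple is the cathode, so E°_cell = 0.76 V; n = 2.
[H⁺] = 10^(−6.28) = 5.2 × 10^-7 M, and Q = [Zn²⁺]·P(H₂) / [H⁺]^2 = 3.99 × 10^11.
E = E° − (0.0592/2) log Q = 0.76 − (0.0592/2)(11.601) = 0.417 V.

0.42 V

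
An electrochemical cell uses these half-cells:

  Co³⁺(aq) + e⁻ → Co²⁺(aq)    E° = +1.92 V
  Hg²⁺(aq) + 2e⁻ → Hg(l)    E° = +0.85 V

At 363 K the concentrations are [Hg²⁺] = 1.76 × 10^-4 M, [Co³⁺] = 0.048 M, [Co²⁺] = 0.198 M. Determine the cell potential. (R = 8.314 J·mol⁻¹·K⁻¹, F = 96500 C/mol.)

The Co³⁺/Co²⁺ couple has the higher reduction potential and acts as the cathode, so E°_cell = +1.92 − (+0.85) = 1.07 V.
Balancing electrons gives n = 2; the reaction quotient is Q = [Hg²⁺]·[Co²⁺]^2/[Co³⁺]^2 = 0.00299.
E = E° − (RT/nF) ln Q = 1.07 − (8.314×363)/(2×96500) × (-5.811) = 1.070 + 0.091 = 1.161 V.

1.16 V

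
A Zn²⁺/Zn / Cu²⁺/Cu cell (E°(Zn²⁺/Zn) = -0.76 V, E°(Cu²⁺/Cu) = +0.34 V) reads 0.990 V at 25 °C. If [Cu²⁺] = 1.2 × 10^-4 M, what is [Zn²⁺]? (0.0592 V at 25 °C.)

From the Nernst equation, log Q = n(E° − E)/0.0592 = 2(1.10 − 0.990)/0.0592 = 3.716, so Q = 5200.
With Q = [Zn²⁺]/[Cu²⁺] and the known concentrations, [Zn²⁺] in the numerator gives [Zn²⁺] = 0.62 M.

0.62 M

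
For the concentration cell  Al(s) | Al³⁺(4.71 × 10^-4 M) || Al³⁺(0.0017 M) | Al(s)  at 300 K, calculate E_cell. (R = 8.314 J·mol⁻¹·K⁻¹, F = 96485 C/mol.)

Both half-cells are Al³⁺/Al, so E°_cell = 0. The concentrated side is the cathode; the cell reaction moves Al³⁺ from high to low concentration with n = 3.
Q = [Al³⁺]_dilute/[Al³⁺]_conc = 4.71 × 10^-4/0.0017 = 0.277.
E = 0 − (RT/nF) ln Q = −((8.314×300)/(3×96485))(-1.284) = 0.0111 V.

0.011 V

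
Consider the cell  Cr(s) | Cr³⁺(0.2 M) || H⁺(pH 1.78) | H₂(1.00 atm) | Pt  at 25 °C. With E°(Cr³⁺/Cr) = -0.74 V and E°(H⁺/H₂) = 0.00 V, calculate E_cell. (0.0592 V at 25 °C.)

0.65 V

The hydrogen couple is the cathode, so E°_cell = 0.74 V; n = 6.
[H⁺] = 10^(−1.78) = 0.017 M, and Q = [Cr³⁺]^2·P(H₂)^3 / [H⁺]^6 = 1.91 × 10^9.
E = E° − (0.0592/6) log Q = 0.74 − (0.0592/6)(9.282) = 0.648 V.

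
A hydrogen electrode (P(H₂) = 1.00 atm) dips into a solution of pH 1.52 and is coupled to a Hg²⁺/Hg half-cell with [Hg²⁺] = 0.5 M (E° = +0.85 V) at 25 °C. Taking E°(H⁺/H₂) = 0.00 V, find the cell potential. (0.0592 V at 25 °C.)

The Hg²⁺/Hg couple is the cathode, so E°_cell = 0.85 V; n = 2.
[H⁺] = 10^(−1.52) = 0.030 M, and Q = [H⁺]^2 / ([Hg²⁺]·P(H₂)) = 0.00182.
E = E° − (0.0592/2) log Q = 0.85 − (0.0592/2)(-2.739) = 0.931 V.

0.93 V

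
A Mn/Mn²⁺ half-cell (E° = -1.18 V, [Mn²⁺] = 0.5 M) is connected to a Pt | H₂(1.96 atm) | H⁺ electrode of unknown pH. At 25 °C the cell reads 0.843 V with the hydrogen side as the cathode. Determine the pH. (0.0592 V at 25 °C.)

E°_cell = 1.18 V and n = 2.
log Q = n(E° − E)/0.0592 = 2×(1.18 − 0.843)/0.0592 = 11.385.
With Q = [Mn²⁺]·P(H₂) / [H⁺]^2, solving for [H⁺] gives log[H⁺] = -5.697, so pH = 5.70.

pH = 5.70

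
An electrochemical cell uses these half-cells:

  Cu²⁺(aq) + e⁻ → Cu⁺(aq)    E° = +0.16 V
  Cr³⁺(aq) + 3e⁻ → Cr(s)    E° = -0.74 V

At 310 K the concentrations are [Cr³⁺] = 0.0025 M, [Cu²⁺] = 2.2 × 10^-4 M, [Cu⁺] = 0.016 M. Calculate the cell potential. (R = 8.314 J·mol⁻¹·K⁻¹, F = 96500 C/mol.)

0.839 V

The Cu²⁺/Cu⁺ couple has the higher reduction potential and acts as the cathode, so E°_cell = +0.16 − (-0.74) = 0.90 V.
Balancing electrons gives n = 3; the reaction quotient is Q = [Cr³⁺]·[Cu⁺]^3/[Cu²⁺]^3 = 962.
E = E° − (RT/nF) ln Q = 0.90 − (8.314×310)/(3×96500) × (6.869) = 0.900 − 0.061 = 0.839 V.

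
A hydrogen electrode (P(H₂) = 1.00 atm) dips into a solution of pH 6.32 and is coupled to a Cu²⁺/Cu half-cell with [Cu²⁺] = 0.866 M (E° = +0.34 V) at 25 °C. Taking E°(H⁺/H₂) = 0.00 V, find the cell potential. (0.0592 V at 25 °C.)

The Cu²⁺/Cu couple is the cathode, so E°_cell = 0.34 V; n = 2.
[H⁺] = 10^(−6.32) = 4.8 × 10^-7 M, and Q = [H⁺]^2 / ([Cu²⁺]·P(H₂)) = 2.65 × 10^-13.
E = E° − (0.0592/2) log Q = 0.34 − (0.0592/2)(-12.578) = 0.712 V.

0.71 V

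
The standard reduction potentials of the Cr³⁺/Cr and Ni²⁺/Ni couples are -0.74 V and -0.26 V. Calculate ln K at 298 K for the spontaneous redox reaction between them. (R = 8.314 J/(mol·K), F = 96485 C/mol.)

E°_cell = -0.26 − (-0.74) = 0.48 V, with n = 6 electrons transferred.
At equilibrium E = 0, so the Nernst equation gives ln K = nFE°/RT = (6)(96485)(0.48)/((8.314)(298)) = 112.16.

ln K = 112.2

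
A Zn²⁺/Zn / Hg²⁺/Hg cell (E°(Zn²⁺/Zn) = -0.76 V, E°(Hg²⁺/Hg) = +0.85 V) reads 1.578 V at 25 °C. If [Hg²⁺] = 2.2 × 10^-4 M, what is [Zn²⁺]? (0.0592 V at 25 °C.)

0.0027 M

From the Nernst equation, log Q = n(E° − E)/0.0592 = 2(1.61 − 1.578)/0.0592 = 1.081, so Q = 12.1.
With Q = [Zn²⁺]/[Hg²⁺] and the known concentrations, [Zn²⁺] in the numerator gives [Zn²⁺] = 0.0027 M.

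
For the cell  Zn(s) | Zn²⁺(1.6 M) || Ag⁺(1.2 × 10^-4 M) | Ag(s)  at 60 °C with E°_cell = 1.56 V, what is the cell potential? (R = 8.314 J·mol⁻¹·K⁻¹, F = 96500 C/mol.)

Balancing electrons gives n = 2; the reaction quotient is Q = [Zn²⁺]/[Ag⁺]^2 = 1.11 × 10^8.
E = E° − (RT/nF) ln Q = 1.56 − (8.314×333)/(2×96500) × (18.526) = 1.560 − 0.266 = 1.294 V.

1.29 V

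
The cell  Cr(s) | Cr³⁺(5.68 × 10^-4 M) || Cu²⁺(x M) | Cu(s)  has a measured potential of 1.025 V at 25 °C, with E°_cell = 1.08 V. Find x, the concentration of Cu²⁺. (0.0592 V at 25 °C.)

9.5 × 10^-5 M

From the Nernst equation, log Q = n(E° − E)/0.0592 = 6(1.08 − 1.025)/0.0592 = 5.574, so Q = 3.75 × 10^5.
With Q = [Cr³⁺]^2/[Cu²⁺]^3 and the known concentrations, [Cu²⁺]^3 in the denominator gives [Cu²⁺] = 9.5 × 10^-5 M.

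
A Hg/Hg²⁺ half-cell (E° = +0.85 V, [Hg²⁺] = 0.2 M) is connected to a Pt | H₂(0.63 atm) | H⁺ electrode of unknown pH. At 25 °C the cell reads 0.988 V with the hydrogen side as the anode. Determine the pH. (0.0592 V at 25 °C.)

E°_cell = 0.85 V and n = 2.
log Q = n(E° − E)/0.0592 = 2×(0.85 − 0.988)/0.0592 = -4.662.
With Q = [H⁺]^2 / ([Hg²⁺]·P(H₂)), solving for [H⁺] gives log[H⁺] = -2.781, so pH = 2.78.

pH = 2.78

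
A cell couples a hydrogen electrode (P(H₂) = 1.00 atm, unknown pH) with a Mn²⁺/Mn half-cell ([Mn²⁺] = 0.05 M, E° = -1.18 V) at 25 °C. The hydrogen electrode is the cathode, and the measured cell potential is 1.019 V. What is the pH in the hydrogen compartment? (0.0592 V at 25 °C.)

E°_cell = 1.18 V and n = 2.
log Q = n(E° − E)/0.0592 = 2×(1.18 − 1.019)/0.0592 = 5.439.
With Q = [Mn²⁺]·P(H₂) / [H⁺]^2, solving for [H⁺] gives log[H⁺] = -3.370, so pH = 3.37.

pH = 3.37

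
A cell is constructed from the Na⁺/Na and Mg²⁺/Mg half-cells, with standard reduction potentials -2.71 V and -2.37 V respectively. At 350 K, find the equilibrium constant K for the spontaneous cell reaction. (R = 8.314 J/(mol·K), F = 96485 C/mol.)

E°_cell = -2.37 − (-2.71) = 0.34 V, with n = 2 electrons transferred.
At equilibrium E = 0, so the Nernst equation gives ln K = nFE°/RT = (2)(96485)(0.34)/((8.314)(350)) = 22.55.
K = e^22.55 = 6.2 × 10^9.

6.2 × 10^9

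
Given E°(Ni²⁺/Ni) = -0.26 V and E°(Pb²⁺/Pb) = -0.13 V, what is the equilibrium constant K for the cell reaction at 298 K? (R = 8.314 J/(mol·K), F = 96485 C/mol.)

E°_cell = -0.13 − (-0.26) = 0.13 V, with n = 2 electrons transferred.
At equilibrium E = 0, so the Nernst equation gives ln K = nFE°/RT = (2)(96485)(0.13)/((8.314)(298)) = 10.13.
K = e^10.13 = 2.5 × 10^4.

2.5 × 10^4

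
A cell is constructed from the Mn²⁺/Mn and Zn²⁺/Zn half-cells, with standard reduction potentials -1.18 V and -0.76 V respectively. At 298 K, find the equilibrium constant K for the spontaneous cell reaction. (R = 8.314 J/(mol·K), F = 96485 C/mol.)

1.6 × 10^14

E°_cell = -0.76 − (-1.18) = 0.42 V, with n = 2 electrons transferred.
At equilibrium E = 0, so the Nernst equation gives ln K = nFE°/RT = (2)(96485)(0.42)/((8.314)(298)) = 32.71.
K = e^32.71 = 1.6 × 10^14.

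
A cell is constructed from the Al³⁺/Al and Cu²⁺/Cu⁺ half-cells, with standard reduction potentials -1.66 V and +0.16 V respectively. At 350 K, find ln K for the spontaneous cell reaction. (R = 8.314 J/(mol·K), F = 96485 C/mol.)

E°_cell = +0.16 − (-1.66) = 1.82 V, with n = 3 electrons transferred.
At equilibrium E = 0, so the Nernst equation gives ln K = nFE°/RT = (3)(96485)(1.82)/((8.314)(350)) = 181.04.

ln K = 181.0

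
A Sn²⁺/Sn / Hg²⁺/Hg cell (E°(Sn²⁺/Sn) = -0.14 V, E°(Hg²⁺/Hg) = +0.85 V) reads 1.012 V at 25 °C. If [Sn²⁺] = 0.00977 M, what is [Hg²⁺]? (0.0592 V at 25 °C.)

From the Nernst equation, log Q = n(E° − E)/0.0592 = 2(0.99 − 1.012)/0.0592 = -0.743, so Q = 0.181.
With Q = [Sn²⁺]/[Hg²⁺] and the known concentrations, [Hg²⁺] in the denominator gives [Hg²⁺] = 0.054 M.

0.054 M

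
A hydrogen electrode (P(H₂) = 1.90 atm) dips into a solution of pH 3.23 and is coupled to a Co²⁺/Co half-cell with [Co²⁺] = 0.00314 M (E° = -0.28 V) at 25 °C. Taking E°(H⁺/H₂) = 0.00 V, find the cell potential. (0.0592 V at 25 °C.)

0.15 V

The hydrogen couple is the cathode, so E°_cell = 0.28 V; n = 2.
[H⁺] = 10^(−3.23) = 5.9 × 10^-4 M, and Q = [Co²⁺]·P(H₂) / [H⁺]^2 = 1.72 × 10^4.
E = E° − (0.0592/2) log Q = 0.28 − (0.0592/2)(4.236) = 0.155 V.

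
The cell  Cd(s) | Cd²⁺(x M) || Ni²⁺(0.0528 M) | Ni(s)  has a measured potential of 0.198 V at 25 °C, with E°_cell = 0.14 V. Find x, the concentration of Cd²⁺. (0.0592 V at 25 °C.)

From the Nernst equation, log Q = n(E° − E)/0.0592 = 2(0.14 − 0.198)/0.0592 = -1.959, so Q = 0.0110.
With Q = [Cd²⁺]/[Ni²⁺] and the known concentrations, [Cd²⁺] in the numerator gives [Cd²⁺] = 5.8 × 10^-4 M.

5.8 × 10^-4 M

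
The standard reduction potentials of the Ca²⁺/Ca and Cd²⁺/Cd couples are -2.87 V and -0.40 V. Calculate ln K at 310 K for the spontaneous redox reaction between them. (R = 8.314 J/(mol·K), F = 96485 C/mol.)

ln K = 184.9

E°_cell = -0.40 − (-2.87) = 2.47 V, with n = 2 electrons transferred.
At equilibrium E = 0, so the Nernst equation gives ln K = nFE°/RT = (2)(96485)(2.47)/((8.314)(310)) = 184.93.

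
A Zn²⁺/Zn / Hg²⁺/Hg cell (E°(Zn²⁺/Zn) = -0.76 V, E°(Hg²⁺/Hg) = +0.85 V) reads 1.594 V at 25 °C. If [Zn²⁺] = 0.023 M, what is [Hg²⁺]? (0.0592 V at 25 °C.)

0.0066 M

From the Nernst equation, log Q = n(E° − E)/0.0592 = 2(1.61 − 1.594)/0.0592 = 0.541, so Q = 3.47.
With Q = [Zn²⁺]/[Hg²⁺] and the known concentrations, [Hg²⁺] in the denominator gives [Hg²⁺] = 0.0066 M.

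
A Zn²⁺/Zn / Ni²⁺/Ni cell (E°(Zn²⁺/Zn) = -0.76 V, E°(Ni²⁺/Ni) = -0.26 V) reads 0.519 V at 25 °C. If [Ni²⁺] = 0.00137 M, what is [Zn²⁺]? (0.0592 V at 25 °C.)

3.1 × 10^-4 M

From the Nernst equation, log Q = n(E° − E)/0.0592 = 2(0.50 − 0.519)/0.0592 = -0.642, so Q = 0.228.
With Q = [Zn²⁺]/[Ni²⁺] and the known concentrations, [Zn²⁺] in the numerator gives [Zn²⁺] = 3.1 × 10^-4 M.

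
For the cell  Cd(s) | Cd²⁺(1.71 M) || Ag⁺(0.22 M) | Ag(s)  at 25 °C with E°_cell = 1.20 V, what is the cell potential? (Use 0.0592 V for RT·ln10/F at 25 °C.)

1.15 V

Balancing electrons gives n = 2; the reaction quotient is Q = [Cd²⁺]/[Ag⁺]^2 = 35.3.
At 25 °C, E = E° − (0.0592/n) log Q = 1.20 − (0.0592/2)(1.548) = 1.200 − 0.046 = 1.154 V.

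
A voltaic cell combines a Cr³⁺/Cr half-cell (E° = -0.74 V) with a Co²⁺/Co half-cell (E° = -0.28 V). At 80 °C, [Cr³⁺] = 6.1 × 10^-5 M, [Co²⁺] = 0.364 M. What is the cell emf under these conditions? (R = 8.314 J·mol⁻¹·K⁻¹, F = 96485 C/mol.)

0.543 V

The Co²⁺/Co couple has the higher reduction potential and acts as the cathode, so E°_cell = -0.28 − (-0.74) = 0.46 V.
Balancing electrons gives n = 6; the reaction quotient is Q = [Cr³⁺]^2/[Co²⁺]^3 = 7.72 × 10^-8.
E = E° − (RT/nF) ln Q = 0.46 − (8.314×353)/(6×96485) × (-16.377) = 0.460 + 0.083 = 0.543 V.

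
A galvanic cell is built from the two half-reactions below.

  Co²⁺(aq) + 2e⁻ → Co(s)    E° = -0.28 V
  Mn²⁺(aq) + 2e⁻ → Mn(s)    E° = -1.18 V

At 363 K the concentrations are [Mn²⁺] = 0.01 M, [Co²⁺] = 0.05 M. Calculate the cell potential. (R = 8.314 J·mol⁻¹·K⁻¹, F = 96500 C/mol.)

0.925 V

The Co²⁺/Co couple has the higher reduction potential and acts as the cathode, so E°_cell = -0.28 − (-1.18) = 0.90 V.
Balancing electrons gives n = 2; the reaction quotient is Q = [Mn²⁺]/[Co²⁺] = 0.200.
E = E° − (RT/nF) ln Q = 0.90 − (8.314×363)/(2×96500) × (-1.609) = 0.900 + 0.025 = 0.925 V.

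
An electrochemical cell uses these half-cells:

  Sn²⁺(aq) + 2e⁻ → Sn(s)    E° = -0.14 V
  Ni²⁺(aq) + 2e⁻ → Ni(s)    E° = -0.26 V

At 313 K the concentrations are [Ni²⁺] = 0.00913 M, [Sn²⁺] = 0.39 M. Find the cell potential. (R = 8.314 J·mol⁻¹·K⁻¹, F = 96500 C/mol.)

The Sn²⁺/Sn couple has the higher reduction potential and acts as the cathode, so E°_cell = -0.14 − (-0.26) = 0.12 V.
Balancing electrons gives n = 2; the reaction quotient is Q = [Ni²⁺]/[Sn²⁺] = 0.0234.
E = E° − (RT/nF) ln Q = 0.12 − (8.314×313)/(2×96500) × (-3.755) = 0.120 + 0.051 = 0.171 V.

0.171 V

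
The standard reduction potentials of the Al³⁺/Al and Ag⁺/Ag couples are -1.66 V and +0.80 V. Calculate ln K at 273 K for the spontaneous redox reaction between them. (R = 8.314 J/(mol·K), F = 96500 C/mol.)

E°_cell = +0.80 − (-1.66) = 2.46 V, with n = 3 electrons transferred.
At equilibrium E = 0, so the Nernst equation gives ln K = nFE°/RT = (3)(96500)(2.46)/((8.314)(273)) = 313.77.

ln K = 313.8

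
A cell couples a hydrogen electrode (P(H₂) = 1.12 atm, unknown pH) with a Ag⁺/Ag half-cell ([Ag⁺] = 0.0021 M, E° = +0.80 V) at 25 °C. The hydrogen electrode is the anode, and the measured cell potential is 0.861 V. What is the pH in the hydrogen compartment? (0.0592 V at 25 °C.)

pH = 3.68

E°_cell = 0.80 V and n = 2.
log Q = n(E° − E)/0.0592 = 2×(0.80 − 0.861)/0.0592 = -2.061.
With Q = [H⁺]^2 / ([Ag⁺]^2·P(H₂)), solving for [H⁺] gives log[H⁺] = -3.684, so pH = 3.68.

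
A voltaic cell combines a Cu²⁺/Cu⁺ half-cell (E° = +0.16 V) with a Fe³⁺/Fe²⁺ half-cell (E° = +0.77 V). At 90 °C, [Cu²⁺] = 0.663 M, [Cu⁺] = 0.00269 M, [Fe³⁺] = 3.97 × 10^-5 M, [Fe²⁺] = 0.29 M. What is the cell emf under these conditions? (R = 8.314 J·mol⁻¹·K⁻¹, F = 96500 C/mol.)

0.160 V

The Fe³⁺/Fe²⁺ couple has the higher reduction potential and acts as the cathode, so E°_cell = +0.77 − (+0.16) = 0.61 V.
Balancing electrons gives n = 1; the reaction quotient is Q = [Cu²⁺]·[Fe²⁺]/([Cu⁺]·[Fe³⁺]) = 1.8 × 10^6.
E = E° − (RT/nF) ln Q = 0.61 − (8.314×363)/(1×96500) × (14.404) = 0.610 − 0.450 = 0.160 V.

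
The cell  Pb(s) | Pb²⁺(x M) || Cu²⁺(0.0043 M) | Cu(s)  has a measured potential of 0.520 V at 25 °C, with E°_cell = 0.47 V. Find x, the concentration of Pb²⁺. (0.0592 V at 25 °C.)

8.8 × 10^-5 M

From the Nernst equation, log Q = n(E° − E)/0.0592 = 2(0.47 − 0.520)/0.0592 = -1.689, so Q = 0.0205.
With Q = [Pb²⁺]/[Cu²⁺] and the known concentrations, [Pb²⁺] in the numerator gives [Pb²⁺] = 8.8 × 10^-5 M.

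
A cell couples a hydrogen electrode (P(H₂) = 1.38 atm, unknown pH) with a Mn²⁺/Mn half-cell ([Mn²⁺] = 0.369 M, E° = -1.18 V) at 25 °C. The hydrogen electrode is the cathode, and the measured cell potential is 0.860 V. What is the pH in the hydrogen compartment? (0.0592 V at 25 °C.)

E°_cell = 1.18 V and n = 2.
log Q = n(E° − E)/0.0592 = 2×(1.18 − 0.860)/0.0592 = 10.811.
With Q = [Mn²⁺]·P(H₂) / [H⁺]^2, solving for [H⁺] gives log[H⁺] = -5.552, so pH = 5.55.

pH = 5.55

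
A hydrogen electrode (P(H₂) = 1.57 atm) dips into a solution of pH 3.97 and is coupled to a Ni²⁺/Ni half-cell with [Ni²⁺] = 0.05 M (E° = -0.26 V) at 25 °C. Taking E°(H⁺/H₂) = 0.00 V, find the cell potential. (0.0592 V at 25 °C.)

0.058 V

The hydrogen couple is the cathode, so E°_cell = 0.26 V; n = 2.
[H⁺] = 10^(−3.97) = 1.1 × 10^-4 M, and Q = [Ni²⁺]·P(H₂) / [H⁺]^2 = 6.84 × 10^6.
E = E° − (0.0592/2) log Q = 0.26 − (0.0592/2)(6.835) = 0.058 V.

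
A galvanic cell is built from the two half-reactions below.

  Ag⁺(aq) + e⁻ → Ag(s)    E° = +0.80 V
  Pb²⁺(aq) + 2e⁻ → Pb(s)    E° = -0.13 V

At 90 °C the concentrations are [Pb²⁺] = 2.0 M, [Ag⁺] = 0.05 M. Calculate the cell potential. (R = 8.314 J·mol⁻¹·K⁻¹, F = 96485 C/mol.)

The Ag⁺/Ag couple has the higher reduction potential and acts as the cathode, so E°_cell = +0.80 − (-0.13) = 0.93 V.
Balancing electrons gives n = 2; the reaction quotient is Q = [Pb²⁺]/[Ag⁺]^2 = 800.
E = E° − (RT/nF) ln Q = 0.93 − (8.314×363)/(2×96485) × (6.685) = 0.930 − 0.105 = 0.825 V.

0.825 V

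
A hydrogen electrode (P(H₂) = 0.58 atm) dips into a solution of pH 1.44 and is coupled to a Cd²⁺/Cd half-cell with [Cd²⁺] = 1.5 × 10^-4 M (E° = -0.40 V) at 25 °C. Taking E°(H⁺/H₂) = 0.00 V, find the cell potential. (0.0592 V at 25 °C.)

The hydrogen couple is the cathode, so E°_cell = 0.40 V; n = 2.
[H⁺] = 10^(−1.44) = 0.036 M, and Q = [Cd²⁺]·P(H₂) / [H⁺]^2 = 0.0660.
E = E° − (0.0592/2) log Q = 0.40 − (0.0592/2)(-1.180) = 0.435 V.

0.43 V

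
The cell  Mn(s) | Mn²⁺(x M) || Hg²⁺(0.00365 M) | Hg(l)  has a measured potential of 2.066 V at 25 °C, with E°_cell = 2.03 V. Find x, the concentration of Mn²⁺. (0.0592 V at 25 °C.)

From the Nernst equation, log Q = n(E° − E)/0.0592 = 2(2.03 − 2.066)/0.0592 = -1.216, so Q = 0.0608.
With Q = [Mn²⁺]/[Hg²⁺] and the known concentrations, [Mn²⁺] in the numerator gives [Mn²⁺] = 2.2 × 10^-4 M.

2.2 × 10^-4 M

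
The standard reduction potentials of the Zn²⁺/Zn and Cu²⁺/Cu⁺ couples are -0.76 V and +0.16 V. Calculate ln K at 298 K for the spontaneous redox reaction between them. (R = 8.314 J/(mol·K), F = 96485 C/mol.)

E°_cell = +0.16 − (-0.76) = 0.92 V, with n = 2 electrons transferred.
At equilibrium E = 0, so the Nernst equation gives ln K = nFE°/RT = (2)(96485)(0.92)/((8.314)(298)) = 71.66.

ln K = 71.7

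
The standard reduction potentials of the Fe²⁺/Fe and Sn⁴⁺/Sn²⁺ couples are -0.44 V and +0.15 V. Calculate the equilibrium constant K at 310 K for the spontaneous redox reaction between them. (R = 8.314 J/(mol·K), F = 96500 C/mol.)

1.5 × 10^19

E°_cell = +0.15 − (-0.44) = 0.59 V, with n = 2 electrons transferred.
At equilibrium E = 0, so the Nernst equation gives ln K = nFE°/RT = (2)(96500)(0.59)/((8.314)(310)) = 44.18.
K = e^44.18 = 1.5 × 10^19.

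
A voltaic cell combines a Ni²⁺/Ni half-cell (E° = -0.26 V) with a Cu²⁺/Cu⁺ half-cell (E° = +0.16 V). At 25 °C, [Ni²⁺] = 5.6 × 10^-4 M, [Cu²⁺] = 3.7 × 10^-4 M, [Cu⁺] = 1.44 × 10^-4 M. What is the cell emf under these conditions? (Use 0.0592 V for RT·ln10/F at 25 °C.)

0.541 V

The Cu²⁺/Cu⁺ couple has the higher reduction potential and acts as the cathode, so E°_cell = +0.16 − (-0.26) = 0.42 V.
Balancing electrons gives n = 2; the reaction quotient is Q = [Ni²⁺]·[Cu⁺]^2/[Cu²⁺]^2 = 8.48 × 10^-5.
At 25 °C, E = E° − (0.0592/n) log Q = 0.42 − (0.0592/2)(-4.071) = 0.420 + 0.121 = 0.541 V.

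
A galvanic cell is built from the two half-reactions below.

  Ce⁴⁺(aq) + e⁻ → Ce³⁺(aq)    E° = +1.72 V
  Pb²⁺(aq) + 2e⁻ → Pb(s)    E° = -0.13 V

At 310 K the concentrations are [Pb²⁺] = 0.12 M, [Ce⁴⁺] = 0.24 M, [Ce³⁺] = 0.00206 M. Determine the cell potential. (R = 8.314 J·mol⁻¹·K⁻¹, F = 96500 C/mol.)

The Ce⁴⁺/Ce³⁺ couple has the higher reduction potential and acts as the cathode, so E°_cell = +1.72 − (-0.13) = 1.85 V.
Balancing electrons gives n = 2; the reaction quotient is Q = [Pb²⁺]·[Ce³⁺]^2/[Ce⁴⁺]^2 = 8.84 × 10^-6.
E = E° − (RT/nF) ln Q = 1.85 − (8.314×310)/(2×96500) × (-11.636) = 1.850 + 0.155 = 2.005 V.

2.01 V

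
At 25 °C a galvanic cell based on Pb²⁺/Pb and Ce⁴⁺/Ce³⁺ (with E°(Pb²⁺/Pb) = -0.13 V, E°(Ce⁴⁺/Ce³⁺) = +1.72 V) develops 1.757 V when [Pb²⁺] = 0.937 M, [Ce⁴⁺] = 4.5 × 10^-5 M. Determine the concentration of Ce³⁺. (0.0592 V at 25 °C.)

0.0017 M

From the Nernst equation, log Q = n(E° − E)/0.0592 = 2(1.85 − 1.757)/0.0592 = 3.142, so Q = 1390.
With Q = [Pb²⁺]·[Ce³⁺]^2/[Ce⁴⁺]^2 and the known concentrations, [Ce³⁺]^2 in the numerator gives [Ce³⁺] = 0.0017 M.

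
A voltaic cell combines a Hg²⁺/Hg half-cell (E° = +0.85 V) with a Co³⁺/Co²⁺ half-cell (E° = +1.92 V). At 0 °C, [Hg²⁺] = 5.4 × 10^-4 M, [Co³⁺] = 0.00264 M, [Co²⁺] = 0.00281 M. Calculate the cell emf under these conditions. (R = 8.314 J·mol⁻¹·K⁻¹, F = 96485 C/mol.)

The Co³⁺/Co²⁺ couple has the higher reduction potential and acts as the cathode, so E°_cell = +1.92 − (+0.85) = 1.07 V.
Balancing electrons gives n = 2; the reaction quotient is Q = [Hg²⁺]·[Co²⁺]^2/[Co³⁺]^2 = 6.12 × 10^-4.
E = E° − (RT/nF) ln Q = 1.07 − (8.314×273)/(2×96485) × (-7.399) = 1.070 + 0.087 = 1.157 V.

1.16 V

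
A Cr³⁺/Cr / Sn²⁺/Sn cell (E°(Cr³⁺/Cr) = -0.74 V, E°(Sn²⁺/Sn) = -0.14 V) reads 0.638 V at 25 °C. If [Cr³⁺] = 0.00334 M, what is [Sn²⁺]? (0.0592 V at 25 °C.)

0.43 M

From the Nernst equation, log Q = n(E° − E)/0.0592 = 6(0.60 − 0.638)/0.0592 = -3.851, so Q = 1.41 × 10^-4.
With Q = [Cr³⁺]^2/[Sn²⁺]^3 and the known concentrations, [Sn²⁺]^3 in the denominator gives [Sn²⁺] = 0.43 M.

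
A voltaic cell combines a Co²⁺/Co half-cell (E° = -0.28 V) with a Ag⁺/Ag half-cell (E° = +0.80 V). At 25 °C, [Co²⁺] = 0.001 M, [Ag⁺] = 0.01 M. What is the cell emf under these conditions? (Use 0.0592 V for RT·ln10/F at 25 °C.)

The Ag⁺/Ag couple has the higher reduction potential and acts as the cathode, so E°_cell = +0.80 − (-0.28) = 1.08 V.
Balancing electrons gives n = 2; the reaction quotient is Q = [Co²⁺]/[Ag⁺]^2 = 10.0.
At 25 °C, E = E° − (0.0592/n) log Q = 1.08 − (0.0592/2)(1.000) = 1.080 − 0.030 = 1.050 V.

1.05 V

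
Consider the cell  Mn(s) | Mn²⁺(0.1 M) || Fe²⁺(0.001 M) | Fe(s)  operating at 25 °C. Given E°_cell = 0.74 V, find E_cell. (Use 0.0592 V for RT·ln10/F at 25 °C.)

Balancing electrons gives n = 2; the reaction quotient is Q = [Mn²⁺]/[Fe²⁺] = 100.
At 25 °C, E = E° − (0.0592/n) log Q = 0.74 − (0.0592/2)(2.000) = 0.740 − 0.059 = 0.681 V.

0.681 V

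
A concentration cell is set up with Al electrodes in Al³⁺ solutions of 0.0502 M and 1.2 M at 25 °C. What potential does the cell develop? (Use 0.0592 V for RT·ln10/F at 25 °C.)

Both half-cells are Al³⁺/Al, so E°_cell = 0. The concentrated side is the cathode; the cell reaction moves Al³⁺ from high to low concentration with n = 3.
Q = [Al³⁺]_dilute/[Al³⁺]_conc = 0.0502/1.2 = 0.0418.
E = 0 − (0.0592/3) log Q = −(0.0592/3)(-1.378) = 0.0272 V.

0.027 V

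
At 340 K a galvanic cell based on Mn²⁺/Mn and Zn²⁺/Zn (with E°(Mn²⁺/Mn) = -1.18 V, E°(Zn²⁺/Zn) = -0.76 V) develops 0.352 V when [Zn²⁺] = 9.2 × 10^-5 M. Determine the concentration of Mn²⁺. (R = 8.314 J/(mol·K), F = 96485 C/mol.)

0.0095 M

From the Nernst equation, ln Q = nF(E° − E)/RT = 2×96485×(0.42 − 0.352)/(8.314×340) = 4.642, so Q = 104.
With Q = [Mn²⁺]/[Zn²⁺] and the known concentrations, [Mn²⁺] in the numerator gives [Mn²⁺] = 0.0095 M.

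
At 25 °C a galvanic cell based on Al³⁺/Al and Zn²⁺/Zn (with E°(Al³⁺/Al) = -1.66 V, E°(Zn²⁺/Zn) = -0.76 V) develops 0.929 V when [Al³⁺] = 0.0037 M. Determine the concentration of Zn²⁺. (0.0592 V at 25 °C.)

0.23 M

From the Nernst equation, log Q = n(E° − E)/0.0592 = 6(0.90 − 0.929)/0.0592 = -2.939, so Q = 0.00115.
With Q = [Al³⁺]^2/[Zn²⁺]^3 and the known concentrations, [Zn²⁺]^3 in the denominator gives [Zn²⁺] = 0.23 M.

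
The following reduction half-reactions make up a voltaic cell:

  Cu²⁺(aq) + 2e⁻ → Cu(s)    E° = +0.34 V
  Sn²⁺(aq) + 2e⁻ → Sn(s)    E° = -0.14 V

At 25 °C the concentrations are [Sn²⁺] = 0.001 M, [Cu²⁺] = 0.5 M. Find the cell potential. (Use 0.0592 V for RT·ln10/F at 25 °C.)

The Cu²⁺/Cu couple has the higher reduction potential and acts as the cathode, so E°_cell = +0.34 − (-0.14) = 0.48 V.
Balancing electrons gives n = 2; the reaction quotient is Q = [Sn²⁺]/[Cu²⁺] = 0.00200.
At 25 °C, E = E° − (0.0592/n) log Q = 0.48 − (0.0592/2)(-2.699) = 0.480 + 0.080 = 0.560 V.

0.560 V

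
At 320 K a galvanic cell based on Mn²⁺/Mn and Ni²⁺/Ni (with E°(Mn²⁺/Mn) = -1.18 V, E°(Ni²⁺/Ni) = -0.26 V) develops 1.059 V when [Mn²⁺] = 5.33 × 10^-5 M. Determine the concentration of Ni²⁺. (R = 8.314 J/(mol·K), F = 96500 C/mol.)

From the Nernst equation, ln Q = nF(E° − E)/RT = 2×96500×(0.92 − 1.059)/(8.314×320) = -10.084, so Q = 4.18 × 10^-5.
With Q = [Mn²⁺]/[Ni²⁺] and the known concentrations, [Ni²⁺] in the denominator gives [Ni²⁺] = 1.3 M.

1.3 M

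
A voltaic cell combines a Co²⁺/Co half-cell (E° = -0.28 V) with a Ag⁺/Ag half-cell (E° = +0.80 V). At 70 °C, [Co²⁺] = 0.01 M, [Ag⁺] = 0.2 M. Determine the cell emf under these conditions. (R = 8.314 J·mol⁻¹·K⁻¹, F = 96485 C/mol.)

The Ag⁺/Ag couple has the higher reduction potential and acts as the cathode, so E°_cell = +0.80 − (-0.28) = 1.08 V.
Balancing electrons gives n = 2; the reaction quotient is Q = [Co²⁺]/[Ag⁺]^2 = 0.250.
E = E° − (RT/nF) ln Q = 1.08 − (8.314×343)/(2×96485) × (-1.386) = 1.080 + 0.020 = 1.100 V.

1.10 V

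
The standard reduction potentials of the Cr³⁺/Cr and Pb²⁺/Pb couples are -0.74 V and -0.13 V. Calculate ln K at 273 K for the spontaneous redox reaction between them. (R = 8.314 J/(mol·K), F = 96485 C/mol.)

ln K = 155.6

E°_cell = -0.13 − (-0.74) = 0.61 V, with n = 6 electrons transferred.
At equilibrium E = 0, so the Nernst equation gives ln K = nFE°/RT = (6)(96485)(0.61)/((8.314)(273)) = 155.59.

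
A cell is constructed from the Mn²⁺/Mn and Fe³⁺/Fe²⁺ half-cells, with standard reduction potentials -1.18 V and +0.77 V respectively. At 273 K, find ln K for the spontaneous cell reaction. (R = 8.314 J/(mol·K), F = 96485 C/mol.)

E°_cell = +0.77 − (-1.18) = 1.95 V, with n = 2 electrons transferred.
At equilibrium E = 0, so the Nernst equation gives ln K = nFE°/RT = (2)(96485)(1.95)/((8.314)(273)) = 165.79.

ln K = 165.8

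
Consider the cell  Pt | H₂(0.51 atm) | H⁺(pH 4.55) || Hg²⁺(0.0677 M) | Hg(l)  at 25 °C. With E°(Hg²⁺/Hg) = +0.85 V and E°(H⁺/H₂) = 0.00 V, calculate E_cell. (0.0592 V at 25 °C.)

The Hg²⁺/Hg couple is the cathode, so E°_cell = 0.85 V; n = 2.
[H⁺] = 10^(−4.55) = 2.8 × 10^-5 M, and Q = [H⁺]^2 / ([Hg²⁺]·P(H₂)) = 2.3 × 10^-8.
E = E° − (0.0592/2) log Q = 0.85 − (0.0592/2)(-7.638) = 1.076 V.

1.08 V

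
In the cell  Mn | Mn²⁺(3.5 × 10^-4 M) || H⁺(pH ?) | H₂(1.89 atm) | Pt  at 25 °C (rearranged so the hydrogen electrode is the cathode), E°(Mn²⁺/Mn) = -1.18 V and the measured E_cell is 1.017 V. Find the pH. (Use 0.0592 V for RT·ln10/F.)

E°_cell = 1.18 V and n = 2.
log Q = n(E° − E)/0.0592 = 2×(1.18 − 1.017)/0.0592 = 5.507.
With Q = [Mn²⁺]·P(H₂) / [H⁺]^2, solving for [H⁺] gives log[H⁺] = -4.343, so pH = 4.34.

pH = 4.34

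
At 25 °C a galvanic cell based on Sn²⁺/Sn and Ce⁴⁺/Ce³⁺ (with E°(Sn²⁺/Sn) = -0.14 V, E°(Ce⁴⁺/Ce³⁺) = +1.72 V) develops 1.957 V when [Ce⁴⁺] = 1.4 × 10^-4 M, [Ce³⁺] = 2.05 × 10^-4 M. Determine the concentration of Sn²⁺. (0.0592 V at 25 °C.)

2.5 × 10^-4 M

From the Nernst equation, log Q = n(E° − E)/0.0592 = 2(1.86 − 1.957)/0.0592 = -3.277, so Q = 5.28 × 10^-4.
With Q = [Sn²⁺]·[Ce³⁺]^2/[Ce⁴⁺]^2 and the known concentrations, [Sn²⁺] in the numerator gives [Sn²⁺] = 2.5 × 10^-4 M.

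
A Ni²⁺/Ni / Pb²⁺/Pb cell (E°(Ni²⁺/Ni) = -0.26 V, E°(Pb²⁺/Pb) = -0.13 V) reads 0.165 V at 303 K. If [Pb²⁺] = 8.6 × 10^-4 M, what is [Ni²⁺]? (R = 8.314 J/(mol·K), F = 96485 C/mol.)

From the Nernst equation, ln Q = nF(E° − E)/RT = 2×96485×(0.13 − 0.165)/(8.314×303) = -2.681, so Q = 0.0685.
With Q = [Ni²⁺]/[Pb²⁺] and the known concentrations, [Ni²⁺] in the numerator gives [Ni²⁺] = 5.9 × 10^-5 M.

5.9 × 10^-5 M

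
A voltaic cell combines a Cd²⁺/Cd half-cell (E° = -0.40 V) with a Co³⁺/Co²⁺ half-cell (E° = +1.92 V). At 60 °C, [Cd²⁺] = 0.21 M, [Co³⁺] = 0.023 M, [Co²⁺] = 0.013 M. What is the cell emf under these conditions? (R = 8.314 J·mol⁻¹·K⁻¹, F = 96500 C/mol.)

2.36 V

The Co³⁺/Co²⁺ couple has the higher reduction potential and acts as the cathode, so E°_cell = +1.92 − (-0.40) = 2.32 V.
Balancing electrons gives n = 2; the reaction quotient is Q = [Cd²⁺]·[Co²⁺]^2/[Co³⁺]^2 = 0.0671.
E = E° − (RT/nF) ln Q = 2.32 − (8.314×333)/(2×96500) × (-2.702) = 2.320 + 0.039 = 2.359 V.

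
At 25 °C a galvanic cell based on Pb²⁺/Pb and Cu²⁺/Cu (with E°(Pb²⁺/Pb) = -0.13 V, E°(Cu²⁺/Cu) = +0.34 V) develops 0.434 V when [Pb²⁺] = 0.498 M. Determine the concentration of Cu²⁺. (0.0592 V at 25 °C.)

0.03 M

From the Nernst equation, log Q = n(E° − E)/0.0592 = 2(0.47 − 0.434)/0.0592 = 1.216, so Q = 16.5.
With Q = [Pb²⁺]/[Cu²⁺] and the known concentrations, [Cu²⁺] in the denominator gives [Cu²⁺] = 0.03 M.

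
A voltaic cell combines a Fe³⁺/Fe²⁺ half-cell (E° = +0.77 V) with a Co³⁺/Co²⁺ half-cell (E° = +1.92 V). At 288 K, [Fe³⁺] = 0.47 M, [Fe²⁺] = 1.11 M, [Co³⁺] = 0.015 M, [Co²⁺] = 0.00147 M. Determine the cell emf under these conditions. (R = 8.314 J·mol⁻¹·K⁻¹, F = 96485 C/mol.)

The Co³⁺/Co²⁺ couple has the higher reduction potential and acts as the cathode, so E°_cell = +1.92 − (+0.77) = 1.15 V.
Balancing electrons gives n = 1; the reaction quotient is Q = [Fe³⁺]·[Co²⁺]/([Fe²⁺]·[Co³⁺]) = 0.0415.
E = E° − (RT/nF) ln Q = 1.15 − (8.314×288)/(1×96485) × (-3.182) = 1.150 + 0.079 = 1.229 V.

1.23 V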